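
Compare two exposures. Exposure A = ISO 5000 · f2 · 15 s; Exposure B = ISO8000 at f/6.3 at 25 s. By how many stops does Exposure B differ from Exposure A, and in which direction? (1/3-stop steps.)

Aperture: f/2 → f/2.2 → f/2.5 → f/2.8 → f/3.2 → f/3.5 → f/4 → f/4.5 → f/5 → f/5.6 → f/6.3 — 3 1/3 stops stopped down (darker).
Shutter speed: 15 → 20 → 25 — 2/3 stop longer (brighter).
ISO: 5000 → 6400 → 8000 — 2/3 stop higher (brighter).
Net: −3 1/3 +2/3 +2/3 = −2 stops.

2 stops darker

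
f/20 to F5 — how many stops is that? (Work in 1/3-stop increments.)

f/20 → f/18 → f/16 → f/14 → f/13 → f/11 → f/10 → f/9 → f/8 → f/7.1 → f/6.3 → f/5.6 → f/5 — count the steps: 12 third-stops = 4 stops.

4 stops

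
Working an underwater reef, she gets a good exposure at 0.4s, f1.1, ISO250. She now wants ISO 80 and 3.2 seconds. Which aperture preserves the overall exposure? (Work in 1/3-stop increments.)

ISO: 250 → 200 → 160 → 125 → 100 → 80 — 1 2/3 stops lower (darker).
Shutter speed: 0.4 → 0.5 → 0.6 → 0.8 → 1 → 1.3 → 1.6 → 2 → 2.5 → 3.2 — 3 stops longer (brighter).
Net change so far: 1 1/3 stops brighter. Offset with the aperture: f/1.1 → f/1.2 → f/1.4 → f/1.6 → f/1.8.

f/1.8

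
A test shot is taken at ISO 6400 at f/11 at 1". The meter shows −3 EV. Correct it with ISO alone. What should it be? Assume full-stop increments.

ISO 51200

Underexposed by 3 stops → need 3 stops brighter.
ISO: 6400 → 12800 → 25600 → 51200.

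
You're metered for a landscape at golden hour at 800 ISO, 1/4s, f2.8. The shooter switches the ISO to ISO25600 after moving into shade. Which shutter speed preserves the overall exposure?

ISO: 800 → 1600 → 3200 → 6400 → 12800 → 25600 — 5 stops raised (brighter).
Need 5 stops darker from the shutter speed: 1/4 → 1/8 → 1/15 → 1/30 → 1/60 → 1/125.

1/125s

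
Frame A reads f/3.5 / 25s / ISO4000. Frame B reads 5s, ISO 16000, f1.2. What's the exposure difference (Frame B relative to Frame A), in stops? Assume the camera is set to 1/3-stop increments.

2 2/3 stops brighter

Aperture: f/3.5 → f/3.2 → f/2.8 → f/2.5 → f/2.2 → f/2 → f/1.8 → f/1.6 → f/1.4 → f/1.2 — 3 stops opened up (brighter).
Shutter speed: 25 → 20 → 15 → 13 → 10 → 8 → 6 → 5 — 2 1/3 stops shorter (darker).
ISO: 4000 → 5000 → 6400 → 8000 → 10000 → 12800 → 16000 — 2 stops higher (brighter).
Net: +3 −2 1/3 +2 = +2 2/3 stops.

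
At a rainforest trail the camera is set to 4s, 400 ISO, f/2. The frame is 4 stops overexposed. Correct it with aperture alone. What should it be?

Overexposed by 4 stops → need 4 stops darker.
Aperture: f/2 → f/2.8 → f/4 → f/5.6 → f/8.

f/8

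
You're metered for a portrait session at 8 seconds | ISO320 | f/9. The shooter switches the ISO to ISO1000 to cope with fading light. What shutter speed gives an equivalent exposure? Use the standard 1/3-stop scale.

ISO: 320 → 400 → 500 → 640 → 800 → 1000 — 1 2/3 stops raised (brighter).
Need 1 2/3 stops darker from the shutter speed: 8 → 6 → 5 → 4 → 3.2 → 2.5.

2.5 s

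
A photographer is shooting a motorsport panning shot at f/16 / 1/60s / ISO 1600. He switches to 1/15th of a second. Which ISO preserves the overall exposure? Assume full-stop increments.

Shutter speed: 1/60 → 1/30 → 1/15 — 2 stops longer (brighter).
Need 2 stops darker from the ISO: 1600 → 800 → 400.

ISO 400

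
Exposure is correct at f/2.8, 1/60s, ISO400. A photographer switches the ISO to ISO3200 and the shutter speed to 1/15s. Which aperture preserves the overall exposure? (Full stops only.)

ISO: 400 → 800 → 1600 → 3200 — 3 stops higher (brighter).
Shutter speed: 1/60 → 1/30 → 1/15 — 2 stops slower (brighter).
Net change so far: 5 stops brighter. Offset with the aperture: f/2.8 → f/4 → f/5.6 → f/8 → f/11 → f/16.

f/16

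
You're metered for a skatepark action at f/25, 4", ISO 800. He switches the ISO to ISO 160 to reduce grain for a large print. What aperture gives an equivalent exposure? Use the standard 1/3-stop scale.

ISO: 800 → 640 → 500 → 400 → 320 → 250 → 200 → 160 — 2 1/3 stops lower (darker).
Need 2 1/3 stops brighter from the aperture: f/25 → f/22 → f/20 → f/18 → f/16 → f/14 → f/13 → f/11.

f/11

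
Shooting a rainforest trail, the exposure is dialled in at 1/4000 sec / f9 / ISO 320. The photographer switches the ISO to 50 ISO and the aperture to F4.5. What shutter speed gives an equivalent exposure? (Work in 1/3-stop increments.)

1/2500s

ISO: 320 → 250 → 200 → 160 → 125 → 100 → 80 → 64 → 50 — 2 2/3 stops lower (darker).
Aperture: f/9 → f/8 → f/7.1 → f/6.3 → f/5.6 → f/5 → f/4.5 — 2 stops wider (brighter).
Net change so far: 2/3 stop darker. Offset with the shutter speed: 1/4000 → 1/3200 → 1/2500.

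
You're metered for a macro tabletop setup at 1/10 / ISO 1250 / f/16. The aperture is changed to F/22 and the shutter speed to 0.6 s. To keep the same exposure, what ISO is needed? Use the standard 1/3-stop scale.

ISO 400

Aperture: f/16 → f/18 → f/20 → f/22 — 1 stop stopped down (darker).
Shutter speed: 1/10 → 1/8 → 1/6 → 1/5 → 1/4 → 0.3 → 0.4 → 0.5 → 0.6 — 2 2/3 stops slower (brighter).
Net change so far: 1 2/3 stops brighter. Offset with the ISO: 1250 → 1000 → 800 → 640 → 500 → 400.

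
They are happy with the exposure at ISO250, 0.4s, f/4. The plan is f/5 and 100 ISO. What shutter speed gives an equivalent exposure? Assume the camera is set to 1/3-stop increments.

Aperture: f/4 → f/4.5 → f/5 — 2/3 stop smaller aperture (darker).
ISO: 250 → 200 → 160 → 125 → 100 — 1 1/3 stops dropped (darker).
Net change so far: 2 stops darker. Offset with the shutter speed: 0.4 → 0.5 → 0.6 → 0.8 → 1 → 1.3 → 1.6.

1.6 s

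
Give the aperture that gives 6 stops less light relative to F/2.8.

f/22

Aperture: f/2.8 → f/4 → f/5.6 → f/8 → f/11 → f/16 → f/22 — 6 stops stopped down (darker).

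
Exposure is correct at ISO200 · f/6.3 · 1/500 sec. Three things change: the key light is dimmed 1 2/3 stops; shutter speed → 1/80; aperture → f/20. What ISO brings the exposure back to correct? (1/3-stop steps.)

Scene light: 1 2/3 stops darker.
Shutter speed: 1/500 → 1/400 → 1/320 → 1/250 → 1/200 → 1/160 → 1/125 → 1/100 → 1/80 — 2 2/3 stops longer (brighter).
Aperture: f/6.3 → f/7.1 → f/8 → f/9 → f/10 → f/11 → f/13 → f/14 → f/16 → f/18 → f/20 — 3 1/3 stops narrower (darker).
Net so far: 2 1/3 stops darker. ISO: 200 → 250 → 320 → 400 → 500 → 640 → 800 → 1000.

ISO 1000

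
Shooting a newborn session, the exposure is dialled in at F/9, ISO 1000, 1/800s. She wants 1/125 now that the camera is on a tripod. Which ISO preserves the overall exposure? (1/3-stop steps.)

Shutter speed: 1/800 → 1/640 → 1/500 → 1/400 → 1/320 → 1/250 → 1/200 → 1/160 → 1/125 — 2 2/3 stops longer (brighter).
Need 2 2/3 stops darker from the ISO: 1000 → 800 → 640 → 500 → 400 → 320 → 250 → 200 → 160.

ISO 160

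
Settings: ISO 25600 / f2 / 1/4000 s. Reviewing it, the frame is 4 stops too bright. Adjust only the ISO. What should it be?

Overexposed by 4 stops → need 4 stops darker.
ISO: 25600 → 12800 → 6400 → 3200 → 1600.

ISO 1600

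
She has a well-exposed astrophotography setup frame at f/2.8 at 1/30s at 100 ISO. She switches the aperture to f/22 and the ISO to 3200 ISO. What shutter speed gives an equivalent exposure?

Aperture: f/2.8 → f/4 → f/5.6 → f/8 → f/11 → f/16 → f/22 — 6 stops smaller aperture (darker).
ISO: 100 → 200 → 400 → 800 → 1600 → 3200 — 5 stops raised (brighter).
Net change so far: 1 stop darker. Offset with the shutter speed: 1/30 → 1/15.

1/15s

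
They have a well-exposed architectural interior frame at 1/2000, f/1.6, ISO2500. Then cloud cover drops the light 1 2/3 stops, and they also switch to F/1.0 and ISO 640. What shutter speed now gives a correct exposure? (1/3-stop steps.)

Scene light: 1 2/3 stops darker.
Aperture: f/1.6 → f/1.4 → f/1.2 → f/1.1 → f/1.0 — 1 1/3 stops opened up (brighter).
ISO: 2500 → 2000 → 1600 → 1250 → 1000 → 800 → 640 — 2 stops lower (darker).
Net so far: 2 1/3 stops darker. Shutter speed: 1/2000 → 1/1600 → 1/1250 → 1/1000 → 1/800 → 1/640 → 1/500 → 1/400.

1/400s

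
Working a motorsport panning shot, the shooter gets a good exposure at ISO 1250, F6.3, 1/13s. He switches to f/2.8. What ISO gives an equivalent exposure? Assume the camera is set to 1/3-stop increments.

ISO 250

Aperture: f/6.3 → f/5.6 → f/5 → f/4.5 → f/4 → f/3.5 → f/3.2 → f/2.8 — 2 1/3 stops larger aperture (brighter).
Need 2 1/3 stops darker from the ISO: 1250 → 1000 → 800 → 640 → 500 → 400 → 320 → 250.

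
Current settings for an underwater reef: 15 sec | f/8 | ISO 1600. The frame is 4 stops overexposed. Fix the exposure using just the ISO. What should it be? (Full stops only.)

Overexposed by 4 stops → need 4 stops darker.
ISO: 1600 → 800 → 400 → 200 → 100.

ISO 100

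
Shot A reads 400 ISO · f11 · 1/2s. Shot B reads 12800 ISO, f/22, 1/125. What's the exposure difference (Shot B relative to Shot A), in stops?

3 stops darker

Aperture: f/11 → f/16 → f/22 — 2 stops stopped down (darker).
Shutter speed: 1/2 → 1/4 → 1/8 → 1/15 → 1/30 → 1/60 → 1/125 — 6 stops faster (darker).
ISO: 400 → 800 → 1600 → 3200 → 6400 → 12800 — 5 stops raised (brighter).
Net: −2 −6 +5 = −3 stops.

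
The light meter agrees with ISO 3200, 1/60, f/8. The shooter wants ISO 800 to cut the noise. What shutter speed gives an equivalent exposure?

1/15s

ISO: 3200 → 1600 → 800 — 2 stops dropped (darker).
Need 2 stops brighter from the shutter speed: 1/60 → 1/30 → 1/15.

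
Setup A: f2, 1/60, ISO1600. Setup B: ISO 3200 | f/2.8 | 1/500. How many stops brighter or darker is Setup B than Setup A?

3 stops darker

Aperture: f/2 → f/2.8 — 1 stop narrower (darker).
Shutter speed: 1/60 → 1/125 → 1/250 → 1/500 — 3 stops faster (darker).
ISO: 1600 → 3200 — 1 stop higher (brighter).
Net: −1 −3 +1 = −3 stops.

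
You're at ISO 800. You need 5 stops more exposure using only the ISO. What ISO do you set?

ISO 25600

ISO: 800 → 1600 → 3200 → 6400 → 12800 → 25600 — 5 stops higher (brighter).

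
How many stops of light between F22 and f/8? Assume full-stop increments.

3 stops

f/22 → f/16 → f/11 → f/8 — count the steps: 3 stops.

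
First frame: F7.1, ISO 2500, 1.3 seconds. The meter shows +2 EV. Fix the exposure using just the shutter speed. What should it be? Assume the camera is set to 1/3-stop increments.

0.3 s

Overexposed by 2 stops → need 2 stops darker.
Shutter speed: 1.3 → 1 → 0.8 → 0.6 → 0.5 → 0.4 → 0.3.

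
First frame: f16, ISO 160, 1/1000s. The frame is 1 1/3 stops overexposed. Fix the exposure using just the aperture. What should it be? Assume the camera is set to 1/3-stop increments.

f/25

Overexposed by 1 1/3 stops → need 1 1/3 stops darker.
Aperture: f/16 → f/18 → f/20 → f/22 → f/25.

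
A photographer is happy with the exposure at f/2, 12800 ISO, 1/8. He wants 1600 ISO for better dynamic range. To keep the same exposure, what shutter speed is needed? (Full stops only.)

ISO: 12800 → 6400 → 3200 → 1600 — 3 stops lower (darker).
Need 3 stops brighter from the shutter speed: 1/8 → 1/4 → 1/2 → 1.

1 s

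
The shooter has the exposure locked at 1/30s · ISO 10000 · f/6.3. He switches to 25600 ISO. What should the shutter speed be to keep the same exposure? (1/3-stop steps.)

1/80s

ISO: 10000 → 12800 → 16000 → 20000 → 25600 — 1 1/3 stops raised (brighter).
Need 1 1/3 stops darker from the shutter speed: 1/30 → 1/40 → 1/50 → 1/60 → 1/80.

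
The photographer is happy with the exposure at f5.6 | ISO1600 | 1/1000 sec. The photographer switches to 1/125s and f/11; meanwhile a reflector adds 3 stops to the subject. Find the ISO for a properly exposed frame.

ISO 100

Scene light: 3 stops brighter.
Shutter speed: 1/1000 → 1/500 → 1/250 → 1/125 — 3 stops slower (brighter).
Aperture: f/5.6 → f/8 → f/11 — 2 stops narrower (darker).
Net so far: 4 stops brighter. ISO: 1600 → 800 → 400 → 200 → 100.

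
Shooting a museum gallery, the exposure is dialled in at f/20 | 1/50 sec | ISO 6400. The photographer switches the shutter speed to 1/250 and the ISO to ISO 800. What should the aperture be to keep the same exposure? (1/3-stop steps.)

f/3.2

Shutter speed: 1/50 → 1/60 → 1/80 → 1/100 → 1/125 → 1/160 → 1/200 → 1/250 — 2 1/3 stops shorter (darker).
ISO: 6400 → 5000 → 4000 → 3200 → 2500 → 2000 → 1600 → 1250 → 1000 → 800 — 3 stops dropped (darker).
Net change so far: 5 1/3 stops darker. Offset with the aperture: f/20 → f/18 → f/16 → f/14 → f/13 → f/11 → f/10 → f/9 → f/8 → f/7.1 → f/6.3 → f/5.6 → f/5 → f/4.5 → f/4 → f/3.5 → f/3.2.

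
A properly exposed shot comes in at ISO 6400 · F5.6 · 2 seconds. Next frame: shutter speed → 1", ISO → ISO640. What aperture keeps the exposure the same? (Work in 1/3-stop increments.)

Shutter speed: 2 → 1.6 → 1.3 → 1 — 1 stop faster (darker).
ISO: 6400 → 5000 → 4000 → 3200 → 2500 → 2000 → 1600 → 1250 → 1000 → 800 → 640 — 3 1/3 stops dropped (darker).
Net change so far: 4 1/3 stops darker. Offset with the aperture: f/5.6 → f/5 → f/4.5 → f/4 → f/3.5 → f/3.2 → f/2.8 → f/2.5 → f/2.2 → f/2 → f/1.8 → f/1.6 → f/1.4 → f/1.2.

f/1.2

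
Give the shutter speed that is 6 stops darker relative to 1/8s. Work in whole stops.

1/500s

Shutter speed: 1/8 → 1/15 → 1/30 → 1/60 → 1/125 → 1/250 → 1/500 — 6 stops faster (darker).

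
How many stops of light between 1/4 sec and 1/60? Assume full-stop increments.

4 stops

1/4 → 1/8 → 1/15 → 1/30 → 1/60 — count the steps: 4 stops.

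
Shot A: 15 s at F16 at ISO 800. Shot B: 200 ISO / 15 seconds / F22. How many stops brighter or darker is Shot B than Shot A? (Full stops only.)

Aperture: f/16 → f/22 — 1 stop smaller aperture (darker).
Shutter speed: unchanged.
ISO: 800 → 400 → 200 — 2 stops dropped (darker).
Net: −1 −2 = −3 stops.

3 stops darker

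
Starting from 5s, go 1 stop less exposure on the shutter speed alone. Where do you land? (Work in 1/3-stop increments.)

2.5 s

Shutter speed: 5 → 4 → 3.2 → 2.5 — 1 stop shorter (darker).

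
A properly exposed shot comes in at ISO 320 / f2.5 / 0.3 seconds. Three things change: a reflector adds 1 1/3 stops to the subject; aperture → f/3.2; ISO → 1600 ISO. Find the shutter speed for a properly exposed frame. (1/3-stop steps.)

Scene light: 1 1/3 stops brighter.
Aperture: f/2.5 → f/2.8 → f/3.2 — 2/3 stop smaller aperture (darker).
ISO: 320 → 400 → 500 → 640 → 800 → 1000 → 1250 → 1600 — 2 1/3 stops raised (brighter).
Net so far: 3 stops brighter. Shutter speed: 0.3 → 1/4 → 1/5 → 1/6 → 1/8 → 1/10 → 1/13 → 1/15 → 1/20 → 1/25.

1/25s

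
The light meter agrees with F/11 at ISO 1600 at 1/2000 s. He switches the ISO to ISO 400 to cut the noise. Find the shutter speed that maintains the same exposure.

1/500s

ISO: 1600 → 800 → 400 — 2 stops dropped (darker).
Need 2 stops brighter from the shutter speed: 1/2000 → 1/1000 → 1/500.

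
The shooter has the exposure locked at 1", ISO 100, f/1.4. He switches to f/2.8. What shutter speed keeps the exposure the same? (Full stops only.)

4 s

Aperture: f/1.4 → f/2 → f/2.8 — 2 stops stopped down (darker).
Need 2 stops brighter from the shutter speed: 1 → 2 → 4.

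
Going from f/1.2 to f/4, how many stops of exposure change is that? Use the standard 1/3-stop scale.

3 1/3 stops

f/1.2 → f/1.4 → f/1.6 → f/1.8 → f/2 → f/2.2 → f/2.5 → f/2.8 → f/3.2 → f/3.5 → f/4 — count the steps: 10 third-stops = 3 1/3 stops.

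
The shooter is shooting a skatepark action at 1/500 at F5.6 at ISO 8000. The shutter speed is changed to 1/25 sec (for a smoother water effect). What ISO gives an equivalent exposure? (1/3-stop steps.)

Shutter speed: 1/500 → 1/400 → 1/320 → 1/250 → 1/200 → 1/160 → 1/125 → 1/100 → 1/80 → 1/60 → 1/50 → 1/40 → 1/30 → 1/25 — 4 1/3 stops slower (brighter).
Need 4 1/3 stops darker from the ISO: 8000 → 6400 → 5000 → 4000 → 3200 → 2500 → 2000 → 1600 → 1250 → 1000 → 800 → 640 → 500 → 400.

ISO 400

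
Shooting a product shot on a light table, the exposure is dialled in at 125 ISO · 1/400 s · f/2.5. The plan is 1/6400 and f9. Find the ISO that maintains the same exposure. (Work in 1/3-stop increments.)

Shutter speed: 1/400 → 1/500 → 1/640 → 1/800 → 1/1000 → 1/1250 → 1/1600 → 1/2000 → 1/2500 → 1/3200 → 1/4000 → 1/5000 → 1/6400 — 4 stops shorter (darker).
Aperture: f/2.5 → f/2.8 → f/3.2 → f/3.5 → f/4 → f/4.5 → f/5 → f/5.6 → f/6.3 → f/7.1 → f/8 → f/9 — 3 2/3 stops stopped down (darker).
Net change so far: 7 2/3 stops darker. Offset with the ISO: 125 → 160 → 200 → 250 → 320 → 400 → 500 → 640 → 800 → 1000 → 1250 → 1600 → 2000 → 2500 → 3200 → 4000 → 5000 → 6400 → 8000 → 10000 → 12800 → 16000 → 20000 → 25600.

ISO 25600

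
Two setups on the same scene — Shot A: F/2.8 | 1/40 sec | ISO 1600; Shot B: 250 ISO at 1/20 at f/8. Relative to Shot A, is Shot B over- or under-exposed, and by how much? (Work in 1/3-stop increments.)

4 2/3 stops darker

Aperture: f/2.8 → f/3.2 → f/3.5 → f/4 → f/4.5 → f/5 → f/5.6 → f/6.3 → f/7.1 → f/8 — 3 stops stopped down (darker).
Shutter speed: 1/40 → 1/30 → 1/25 → 1/20 — 1 stop slower (brighter).
ISO: 1600 → 1250 → 1000 → 800 → 640 → 500 → 400 → 320 → 250 — 2 2/3 stops lower (darker).
Net: −3 +1 −2 2/3 = −4 2/3 stops.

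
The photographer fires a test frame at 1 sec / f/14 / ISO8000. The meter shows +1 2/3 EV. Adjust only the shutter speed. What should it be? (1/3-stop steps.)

0.3 s

Overexposed by 1 2/3 stops → need 1 2/3 stops darker.
Shutter speed: 1 → 0.8 → 0.6 → 0.5 → 0.4 → 0.3.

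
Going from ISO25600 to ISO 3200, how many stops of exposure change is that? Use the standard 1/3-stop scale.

25600 → 20000 → 16000 → 12800 → 10000 → 8000 → 6400 → 5000 → 4000 → 3200 — count the steps: 9 third-stops = 3 stops.

3 stops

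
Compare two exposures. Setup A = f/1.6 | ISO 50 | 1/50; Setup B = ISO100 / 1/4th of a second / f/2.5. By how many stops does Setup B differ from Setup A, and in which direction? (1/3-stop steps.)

Aperture: f/1.6 → f/1.8 → f/2 → f/2.2 → f/2.5 — 1 1/3 stops smaller aperture (darker).
Shutter speed: 1/50 → 1/40 → 1/30 → 1/25 → 1/20 → 1/15 → 1/13 → 1/10 → 1/8 → 1/6 → 1/5 → 1/4 — 3 2/3 stops slower (brighter).
ISO: 50 → 64 → 80 → 100 — 1 stop raised (brighter).
Net: −1 1/3 +3 2/3 +1 = +3 1/3 stops.

3 1/3 stops brighter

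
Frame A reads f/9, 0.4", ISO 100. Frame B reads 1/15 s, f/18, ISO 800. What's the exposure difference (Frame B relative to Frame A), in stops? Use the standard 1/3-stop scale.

1 2/3 stops darker

Aperture: f/9 → f/10 → f/11 → f/13 → f/14 → f/16 → f/18 — 2 stops smaller aperture (darker).
Shutter speed: 0.4 → 0.3 → 1/4 → 1/5 → 1/6 → 1/8 → 1/10 → 1/13 → 1/15 — 2 2/3 stops faster (darker).
ISO: 100 → 125 → 160 → 200 → 250 → 320 → 400 → 500 → 640 → 800 — 3 stops raised (brighter).
Net: −2 −2 2/3 +3 = −1 2/3 stops.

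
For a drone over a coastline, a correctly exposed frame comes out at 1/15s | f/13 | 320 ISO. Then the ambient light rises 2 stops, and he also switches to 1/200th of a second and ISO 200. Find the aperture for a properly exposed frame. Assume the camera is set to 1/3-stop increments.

Scene light: 2 stops brighter.
Shutter speed: 1/15 → 1/20 → 1/25 → 1/30 → 1/40 → 1/50 → 1/60 → 1/80 → 1/100 → 1/125 → 1/160 → 1/200 — 3 2/3 stops faster (darker).
ISO: 320 → 250 → 200 — 2/3 stop dropped (darker).
Net so far: 2 1/3 stops darker. Aperture: f/13 → f/11 → f/10 → f/9 → f/8 → f/7.1 → f/6.3 → f/5.6.

f/5.6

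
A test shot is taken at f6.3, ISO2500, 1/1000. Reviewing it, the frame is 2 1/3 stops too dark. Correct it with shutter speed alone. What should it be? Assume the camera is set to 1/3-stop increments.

Underexposed by 2 1/3 stops → need 2 1/3 stops brighter.
Shutter speed: 1/1000 → 1/800 → 1/640 → 1/500 → 1/400 → 1/320 → 1/250 → 1/200.

1/200s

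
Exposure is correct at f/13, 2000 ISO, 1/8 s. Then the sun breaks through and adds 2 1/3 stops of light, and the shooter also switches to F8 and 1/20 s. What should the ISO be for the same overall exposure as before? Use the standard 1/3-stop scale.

Scene light: 2 1/3 stops brighter.
Aperture: f/13 → f/11 → f/10 → f/9 → f/8 — 1 1/3 stops wider (brighter).
Shutter speed: 1/8 → 1/10 → 1/13 → 1/15 → 1/20 — 1 1/3 stops shorter (darker).
Net so far: 2 1/3 stops brighter. ISO: 2000 → 1600 → 1250 → 1000 → 800 → 640 → 500 → 400.

ISO 400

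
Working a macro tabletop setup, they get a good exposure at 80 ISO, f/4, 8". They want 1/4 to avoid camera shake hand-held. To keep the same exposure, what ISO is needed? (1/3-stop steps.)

Shutter speed: 8 → 6 → 5 → 4 → 3.2 → 2.5 → 2 → 1.6 → 1.3 → 1 → 0.8 → 0.6 → 0.5 → 0.4 → 0.3 → 1/4 — 5 stops shorter (darker).
Need 5 stops brighter from the ISO: 80 → 100 → 125 → 160 → 200 → 250 → 320 → 400 → 500 → 640 → 800 → 1000 → 1250 → 1600 → 2000 → 2500.

ISO 2500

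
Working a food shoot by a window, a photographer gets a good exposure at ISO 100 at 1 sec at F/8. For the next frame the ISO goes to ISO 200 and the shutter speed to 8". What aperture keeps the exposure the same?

f/32

ISO: 100 → 200 — 1 stop raised (brighter).
Shutter speed: 1 → 2 → 4 → 8 — 3 stops slower (brighter).
Net change so far: 4 stops brighter. Offset with the aperture: f/8 → f/11 → f/16 → f/22 → f/32.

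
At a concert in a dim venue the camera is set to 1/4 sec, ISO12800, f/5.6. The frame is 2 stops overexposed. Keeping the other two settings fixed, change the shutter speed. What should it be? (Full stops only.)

Overexposed by 2 stops → need 2 stops darker.
Shutter speed: 1/4 → 1/8 → 1/15.

1/15s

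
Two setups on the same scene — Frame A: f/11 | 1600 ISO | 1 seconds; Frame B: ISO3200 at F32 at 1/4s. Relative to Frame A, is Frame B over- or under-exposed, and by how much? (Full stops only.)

Aperture: f/11 → f/16 → f/22 → f/32 — 3 stops narrower (darker).
Shutter speed: 1 → 1/2 → 1/4 — 2 stops faster (darker).
ISO: 1600 → 3200 — 1 stop higher (brighter).
Net: −3 −2 +1 = −4 stops.

4 stops darker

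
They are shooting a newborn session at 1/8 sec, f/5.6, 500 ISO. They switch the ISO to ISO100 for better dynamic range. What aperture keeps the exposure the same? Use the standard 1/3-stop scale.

f/2.5

ISO: 500 → 400 → 320 → 250 → 200 → 160 → 125 → 100 — 2 1/3 stops dropped (darker).
Need 2 1/3 stops brighter from the aperture: f/5.6 → f/5 → f/4.5 → f/4 → f/3.5 → f/3.2 → f/2.8 → f/2.5.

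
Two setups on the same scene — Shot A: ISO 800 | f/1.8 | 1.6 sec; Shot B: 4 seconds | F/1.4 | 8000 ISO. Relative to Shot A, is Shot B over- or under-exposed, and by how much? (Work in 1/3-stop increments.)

5 1/3 stops brighter

Aperture: f/1.8 → f/1.6 → f/1.4 — 2/3 stop opened up (brighter).
Shutter speed: 1.6 → 2 → 2.5 → 3.2 → 4 — 1 1/3 stops longer (brighter).
ISO: 800 → 1000 → 1250 → 1600 → 2000 → 2500 → 3200 → 4000 → 5000 → 6400 → 8000 — 3 1/3 stops raised (brighter).
Net: +2/3 +1 1/3 +3 1/3 = +5 1/3 stops.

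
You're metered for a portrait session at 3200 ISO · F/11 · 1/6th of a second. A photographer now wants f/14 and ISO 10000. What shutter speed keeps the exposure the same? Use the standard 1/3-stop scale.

1/13s

Aperture: f/11 → f/13 → f/14 — 2/3 stop smaller aperture (darker).
ISO: 3200 → 4000 → 5000 → 6400 → 8000 → 10000 — 1 2/3 stops higher (brighter).
Net change so far: 1 stop brighter. Offset with the shutter speed: 1/6 → 1/8 → 1/10 → 1/13.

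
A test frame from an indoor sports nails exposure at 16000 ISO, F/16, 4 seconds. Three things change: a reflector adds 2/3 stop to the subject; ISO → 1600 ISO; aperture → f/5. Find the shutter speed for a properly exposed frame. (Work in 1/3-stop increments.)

Scene light: 2/3 stop brighter.
ISO: 16000 → 12800 → 10000 → 8000 → 6400 → 5000 → 4000 → 3200 → 2500 → 2000 → 1600 — 3 1/3 stops lower (darker).
Aperture: f/16 → f/14 → f/13 → f/11 → f/10 → f/9 → f/8 → f/7.1 → f/6.3 → f/5.6 → f/5 — 3 1/3 stops opened up (brighter).
Net so far: 2/3 stop brighter. Shutter speed: 4 → 3.2 → 2.5.

2.5 s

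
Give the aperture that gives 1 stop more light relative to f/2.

f/1.4

Aperture: f/2 → f/1.4 — 1 stop opened up (brighter).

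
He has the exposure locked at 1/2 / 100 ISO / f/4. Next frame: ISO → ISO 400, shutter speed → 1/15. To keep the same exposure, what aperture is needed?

ISO: 100 → 200 → 400 — 2 stops higher (brighter).
Shutter speed: 1/2 → 1/4 → 1/8 → 1/15 — 3 stops faster (darker).
Net change so far: 1 stop darker. Offset with the aperture: f/4 → f/2.8.

f/2.8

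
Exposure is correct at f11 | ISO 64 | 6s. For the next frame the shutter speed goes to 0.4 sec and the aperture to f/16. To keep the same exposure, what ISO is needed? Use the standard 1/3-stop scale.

ISO 2000

Shutter speed: 6 → 5 → 4 → 3.2 → 2.5 → 2 → 1.6 → 1.3 → 1 → 0.8 → 0.6 → 0.5 → 0.4 — 4 stops shorter (darker).
Aperture: f/11 → f/13 → f/14 → f/16 — 1 stop smaller aperture (darker).
Net change so far: 5 stops darker. Offset with the ISO: 64 → 80 → 100 → 125 → 160 → 200 → 250 → 320 → 400 → 500 → 640 → 800 → 1000 → 1250 → 1600 → 2000.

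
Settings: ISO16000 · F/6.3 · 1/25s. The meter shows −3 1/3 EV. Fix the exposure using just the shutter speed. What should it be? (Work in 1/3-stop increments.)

0.4 s

Underexposed by 3 1/3 stops → need 3 1/3 stops brighter.
Shutter speed: 1/25 → 1/20 → 1/15 → 1/13 → 1/10 → 1/8 → 1/6 → 1/5 → 1/4 → 0.3 → 0.4.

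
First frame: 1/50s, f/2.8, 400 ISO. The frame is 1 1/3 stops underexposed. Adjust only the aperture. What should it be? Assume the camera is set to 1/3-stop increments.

f/1.8

Underexposed by 1 1/3 stops → need 1 1/3 stops brighter.
Aperture: f/2.8 → f/2.5 → f/2.2 → f/2 → f/1.8.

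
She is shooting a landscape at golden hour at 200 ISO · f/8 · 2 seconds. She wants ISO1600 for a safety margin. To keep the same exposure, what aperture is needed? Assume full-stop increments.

ISO: 200 → 400 → 800 → 1600 — 3 stops raised (brighter).
Need 3 stops darker from the aperture: f/8 → f/11 → f/16 → f/22.

f/22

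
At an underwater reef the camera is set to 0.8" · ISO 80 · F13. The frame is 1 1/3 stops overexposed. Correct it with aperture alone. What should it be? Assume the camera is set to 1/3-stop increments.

Overexposed by 1 1/3 stops → need 1 1/3 stops darker.
Aperture: f/13 → f/14 → f/16 → f/18 → f/20.

f/20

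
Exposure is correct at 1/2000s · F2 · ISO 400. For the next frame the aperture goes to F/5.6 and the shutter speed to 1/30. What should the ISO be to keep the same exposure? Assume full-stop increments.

ISO 50

Aperture: f/2 → f/2.8 → f/4 → f/5.6 — 3 stops stopped down (darker).
Shutter speed: 1/2000 → 1/1000 → 1/500 → 1/250 → 1/125 → 1/60 → 1/30 — 6 stops slower (brighter).
Net change so far: 3 stops brighter. Offset with the ISO: 400 → 200 → 100 → 50.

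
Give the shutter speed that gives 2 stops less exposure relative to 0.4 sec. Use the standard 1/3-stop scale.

1/10s

Shutter speed: 0.4 → 0.3 → 1/4 → 1/5 → 1/6 → 1/8 → 1/10 — 2 stops shorter (darker).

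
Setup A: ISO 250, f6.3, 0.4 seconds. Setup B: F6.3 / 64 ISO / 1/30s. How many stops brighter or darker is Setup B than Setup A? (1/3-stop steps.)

5 2/3 stops darker

Aperture: unchanged.
Shutter speed: 0.4 → 0.3 → 1/4 → 1/5 → 1/6 → 1/8 → 1/10 → 1/13 → 1/15 → 1/20 → 1/25 → 1/30 — 3 2/3 stops faster (darker).
ISO: 250 → 200 → 160 → 125 → 100 → 80 → 64 — 2 stops lower (darker).
Net: −3 2/3 −2 = −5 2/3 stops.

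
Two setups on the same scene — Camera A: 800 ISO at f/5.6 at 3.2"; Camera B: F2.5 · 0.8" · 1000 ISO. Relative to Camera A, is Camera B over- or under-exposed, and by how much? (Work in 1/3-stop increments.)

2/3 stop brighter

Aperture: f/5.6 → f/5 → f/4.5 → f/4 → f/3.5 → f/3.2 → f/2.8 → f/2.5 — 2 1/3 stops opened up (brighter).
Shutter speed: 3.2 → 2.5 → 2 → 1.6 → 1.3 → 1 → 0.8 — 2 stops faster (darker).
ISO: 800 → 1000 — 1/3 stop raised (brighter).
Net: +2 1/3 −2 +1/3 = +2/3 stops.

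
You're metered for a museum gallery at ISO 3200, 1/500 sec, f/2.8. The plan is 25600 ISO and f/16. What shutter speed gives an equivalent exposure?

1/125s

ISO: 3200 → 6400 → 12800 → 25600 — 3 stops raised (brighter).
Aperture: f/2.8 → f/4 → f/5.6 → f/8 → f/11 → f/16 — 5 stops narrower (darker).
Net change so far: 2 stops darker. Offset with the shutter speed: 1/500 → 1/250 → 1/125.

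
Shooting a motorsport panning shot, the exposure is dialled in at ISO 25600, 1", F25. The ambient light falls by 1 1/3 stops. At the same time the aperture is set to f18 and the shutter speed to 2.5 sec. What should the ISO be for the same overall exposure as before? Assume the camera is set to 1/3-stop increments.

Scene light: 1 1/3 stops darker.
Aperture: f/25 → f/22 → f/20 → f/18 — 1 stop wider (brighter).
Shutter speed: 1 → 1.3 → 1.6 → 2 → 2.5 — 1 1/3 stops longer (brighter).
Net so far: 1 stop brighter. ISO: 25600 → 20000 → 16000 → 12800.

ISO 12800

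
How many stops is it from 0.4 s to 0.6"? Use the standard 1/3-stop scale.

2/3 stop

0.4 → 0.5 → 0.6 — count the steps: 2 third-stops = 2/3 stop.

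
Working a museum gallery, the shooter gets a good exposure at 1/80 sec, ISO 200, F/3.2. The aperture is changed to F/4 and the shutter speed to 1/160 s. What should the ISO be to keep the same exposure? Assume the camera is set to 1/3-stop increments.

Aperture: f/3.2 → f/3.5 → f/4 — 2/3 stop stopped down (darker).
Shutter speed: 1/80 → 1/100 → 1/125 → 1/160 — 1 stop shorter (darker).
Net change so far: 1 2/3 stops darker. Offset with the ISO: 200 → 250 → 320 → 400 → 500 → 640.

ISO 640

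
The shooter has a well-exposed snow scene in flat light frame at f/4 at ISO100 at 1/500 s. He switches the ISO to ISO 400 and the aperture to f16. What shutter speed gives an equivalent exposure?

1/125s

ISO: 100 → 200 → 400 — 2 stops higher (brighter).
Aperture: f/4 → f/5.6 → f/8 → f/11 → f/16 — 4 stops narrower (darker).
Net change so far: 2 stops darker. Offset with the shutter speed: 1/500 → 1/250 → 1/125.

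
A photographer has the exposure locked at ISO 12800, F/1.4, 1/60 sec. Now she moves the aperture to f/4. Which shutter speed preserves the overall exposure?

1/8s

Aperture: f/1.4 → f/2 → f/2.8 → f/4 — 3 stops stopped down (darker).
Need 3 stops brighter from the shutter speed: 1/60 → 1/30 → 1/15 → 1/8.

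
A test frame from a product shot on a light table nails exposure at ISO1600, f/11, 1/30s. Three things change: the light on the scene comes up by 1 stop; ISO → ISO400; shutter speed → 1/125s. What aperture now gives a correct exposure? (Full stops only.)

Scene light: 1 stop brighter.
ISO: 1600 → 800 → 400 — 2 stops dropped (darker).
Shutter speed: 1/30 → 1/60 → 1/125 — 2 stops faster (darker).
Net so far: 3 stops darker. Aperture: f/11 → f/8 → f/5.6 → f/4.

f/4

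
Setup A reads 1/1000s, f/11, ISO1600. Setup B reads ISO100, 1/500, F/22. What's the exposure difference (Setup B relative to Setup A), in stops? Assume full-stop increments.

5 stops darker

Aperture: f/11 → f/16 → f/22 — 2 stops narrower (darker).
Shutter speed: 1/1000 → 1/500 — 1 stop longer (brighter).
ISO: 1600 → 800 → 400 → 200 → 100 — 4 stops lower (darker).
Net: −2 +1 −4 = −5 stops.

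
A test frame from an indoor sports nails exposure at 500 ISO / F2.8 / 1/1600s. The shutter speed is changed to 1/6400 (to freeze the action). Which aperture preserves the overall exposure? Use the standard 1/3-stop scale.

f/1.4

Shutter speed: 1/1600 → 1/2000 → 1/2500 → 1/3200 → 1/4000 → 1/5000 → 1/6400 — 2 stops shorter (darker).
Need 2 stops brighter from the aperture: f/2.8 → f/2.5 → f/2.2 → f/2 → f/1.8 → f/1.6 → f/1.4.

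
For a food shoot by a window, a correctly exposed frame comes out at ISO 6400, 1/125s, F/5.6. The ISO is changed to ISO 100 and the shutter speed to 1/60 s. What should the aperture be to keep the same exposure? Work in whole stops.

f/1.0

ISO: 6400 → 3200 → 1600 → 800 → 400 → 200 → 100 — 6 stops dropped (darker).
Shutter speed: 1/125 → 1/60 — 1 stop slower (brighter).
Net change so far: 5 stops darker. Offset with the aperture: f/5.6 → f/4 → f/2.8 → f/2 → f/1.4 → f/1.0.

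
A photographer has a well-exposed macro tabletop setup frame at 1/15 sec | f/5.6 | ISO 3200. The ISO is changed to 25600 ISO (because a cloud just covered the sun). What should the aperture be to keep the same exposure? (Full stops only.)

f/16

ISO: 3200 → 6400 → 12800 → 25600 — 3 stops raised (brighter).
Need 3 stops darker from the aperture: f/5.6 → f/8 → f/11 → f/16.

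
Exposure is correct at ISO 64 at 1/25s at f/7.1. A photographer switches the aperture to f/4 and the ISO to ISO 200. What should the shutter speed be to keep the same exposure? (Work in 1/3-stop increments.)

1/250s

Aperture: f/7.1 → f/6.3 → f/5.6 → f/5 → f/4.5 → f/4 — 1 2/3 stops opened up (brighter).
ISO: 64 → 80 → 100 → 125 → 160 → 200 — 1 2/3 stops higher (brighter).
Net change so far: 3 1/3 stops brighter. Offset with the shutter speed: 1/25 → 1/30 → 1/40 → 1/50 → 1/60 → 1/80 → 1/100 → 1/125 → 1/160 → 1/200 → 1/250.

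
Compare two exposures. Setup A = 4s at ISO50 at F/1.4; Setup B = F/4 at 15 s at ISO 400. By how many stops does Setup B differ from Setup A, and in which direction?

2 stops brighter

Aperture: f/1.4 → f/2 → f/2.8 → f/4 — 3 stops narrower (darker).
Shutter speed: 4 → 8 → 15 — 2 stops longer (brighter).
ISO: 50 → 100 → 200 → 400 — 3 stops higher (brighter).
Net: −3 +2 +3 = +2 stops.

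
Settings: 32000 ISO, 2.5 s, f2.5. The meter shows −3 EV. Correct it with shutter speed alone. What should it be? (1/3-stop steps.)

20 s

Underexposed by 3 stops → need 3 stops brighter.
Shutter speed: 2.5 → 3.2 → 4 → 5 → 6 → 8 → 10 → 13 → 15 → 20.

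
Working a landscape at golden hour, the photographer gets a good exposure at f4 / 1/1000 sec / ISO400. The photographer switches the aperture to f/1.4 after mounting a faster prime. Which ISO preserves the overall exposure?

ISO 50

Aperture: f/4 → f/2.8 → f/2 → f/1.4 — 3 stops opened up (brighter).
Need 3 stops darker from the ISO: 400 → 200 → 100 → 50.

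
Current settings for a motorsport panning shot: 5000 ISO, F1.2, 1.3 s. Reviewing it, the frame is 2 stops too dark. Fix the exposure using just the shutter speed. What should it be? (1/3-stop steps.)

Underexposed by 2 stops → need 2 stops brighter.
Shutter speed: 1.3 → 1.6 → 2 → 2.5 → 3.2 → 4 → 5.

5 s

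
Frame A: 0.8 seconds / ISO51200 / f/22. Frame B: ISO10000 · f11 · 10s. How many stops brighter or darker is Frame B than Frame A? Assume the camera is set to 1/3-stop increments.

Aperture: f/22 → f/20 → f/18 → f/16 → f/14 → f/13 → f/11 — 2 stops larger aperture (brighter).
Shutter speed: 0.8 → 1 → 1.3 → 1.6 → 2 → 2.5 → 3.2 → 4 → 5 → 6 → 8 → 10 — 3 2/3 stops slower (brighter).
ISO: 51200 → 40000 → 32000 → 25600 → 20000 → 16000 → 12800 → 10000 — 2 1/3 stops dropped (darker).
Net: +2 +3 2/3 −2 1/3 = +3 1/3 stops.

3 1/3 stops brighter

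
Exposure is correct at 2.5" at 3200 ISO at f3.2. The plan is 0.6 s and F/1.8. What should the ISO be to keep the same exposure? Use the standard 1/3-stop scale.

ISO 4000

Shutter speed: 2.5 → 2 → 1.6 → 1.3 → 1 → 0.8 → 0.6 — 2 stops faster (darker).
Aperture: f/3.2 → f/2.8 → f/2.5 → f/2.2 → f/2 → f/1.8 — 1 2/3 stops opened up (brighter).
Net change so far: 1/3 stop darker. Offset with the ISO: 3200 → 4000.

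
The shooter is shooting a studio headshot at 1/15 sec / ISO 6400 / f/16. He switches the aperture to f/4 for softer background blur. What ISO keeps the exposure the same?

Aperture: f/16 → f/11 → f/8 → f/5.6 → f/4 — 4 stops opened up (brighter).
Need 4 stops darker from the ISO: 6400 → 3200 → 1600 → 800 → 400.

ISO 400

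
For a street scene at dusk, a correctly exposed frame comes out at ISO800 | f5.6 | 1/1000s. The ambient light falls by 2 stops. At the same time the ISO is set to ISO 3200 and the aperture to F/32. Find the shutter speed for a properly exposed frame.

1/30s

Scene light: 2 stops darker.
ISO: 800 → 1600 → 3200 — 2 stops raised (brighter).
Aperture: f/5.6 → f/8 → f/11 → f/16 → f/22 → f/32 — 5 stops smaller aperture (darker).
Net so far: 5 stops darker. Shutter speed: 1/1000 → 1/500 → 1/250 → 1/125 → 1/60 → 1/30.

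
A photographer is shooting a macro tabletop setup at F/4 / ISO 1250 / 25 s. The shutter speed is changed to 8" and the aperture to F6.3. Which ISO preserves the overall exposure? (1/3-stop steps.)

Shutter speed: 25 → 20 → 15 → 13 → 10 → 8 — 1 2/3 stops faster (darker).
Aperture: f/4 → f/4.5 → f/5 → f/5.6 → f/6.3 — 1 1/3 stops narrower (darker).
Net change so far: 3 stops darker. Offset with the ISO: 1250 → 1600 → 2000 → 2500 → 3200 → 4000 → 5000 → 6400 → 8000 → 10000.

ISO 10000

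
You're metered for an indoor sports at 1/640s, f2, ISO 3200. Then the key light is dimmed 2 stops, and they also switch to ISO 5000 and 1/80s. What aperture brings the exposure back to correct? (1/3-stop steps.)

Scene light: 2 stops darker.
ISO: 3200 → 4000 → 5000 — 2/3 stop higher (brighter).
Shutter speed: 1/640 → 1/500 → 1/400 → 1/320 → 1/250 → 1/200 → 1/160 → 1/125 → 1/100 → 1/80 — 3 stops longer (brighter).
Net so far: 1 2/3 stops brighter. Aperture: f/2 → f/2.2 → f/2.5 → f/2.8 → f/3.2 → f/3.5.

f/3.5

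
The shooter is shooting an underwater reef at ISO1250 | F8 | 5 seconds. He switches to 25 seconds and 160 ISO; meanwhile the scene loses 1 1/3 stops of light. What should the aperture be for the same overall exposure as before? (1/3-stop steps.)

Scene light: 1 1/3 stops darker.
Shutter speed: 5 → 6 → 8 → 10 → 13 → 15 → 20 → 25 — 2 1/3 stops longer (brighter).
ISO: 1250 → 1000 → 800 → 640 → 500 → 400 → 320 → 250 → 200 → 160 — 3 stops lower (darker).
Net so far: 2 stops darker. Aperture: f/8 → f/7.1 → f/6.3 → f/5.6 → f/5 → f/4.5 → f/4.

f/4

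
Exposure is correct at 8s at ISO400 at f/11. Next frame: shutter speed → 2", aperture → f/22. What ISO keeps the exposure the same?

Shutter speed: 8 → 4 → 2 — 2 stops shorter (darker).
Aperture: f/11 → f/16 → f/22 — 2 stops smaller aperture (darker).
Net change so far: 4 stops darker. Offset with the ISO: 400 → 800 → 1600 → 3200 → 6400.

ISO 6400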